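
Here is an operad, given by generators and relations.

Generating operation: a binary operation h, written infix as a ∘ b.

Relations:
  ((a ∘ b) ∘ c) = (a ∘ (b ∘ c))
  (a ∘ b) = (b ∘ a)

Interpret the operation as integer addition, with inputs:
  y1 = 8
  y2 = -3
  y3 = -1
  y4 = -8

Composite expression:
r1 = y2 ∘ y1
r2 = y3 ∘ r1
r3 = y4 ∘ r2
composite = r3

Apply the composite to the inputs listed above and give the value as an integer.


-4


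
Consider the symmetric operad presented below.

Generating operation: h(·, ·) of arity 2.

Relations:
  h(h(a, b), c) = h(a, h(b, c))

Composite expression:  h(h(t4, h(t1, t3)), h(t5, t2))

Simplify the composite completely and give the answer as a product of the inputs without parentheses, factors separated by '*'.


Associativity of h dissolves the nesting; only the t-input order survives.
h(t1, t3) collapses to t1 * t3
h(t4, h(t1, t3)) collapses to t4 * t1 * t3
h(t5, t2) collapses to t5 * t2
h(h(t4, h(t1, t3)), h(t5, t2)) collapses to t4 * t1 * t3 * t5 * t2

t4 * t1 * t3 * t5 * t2


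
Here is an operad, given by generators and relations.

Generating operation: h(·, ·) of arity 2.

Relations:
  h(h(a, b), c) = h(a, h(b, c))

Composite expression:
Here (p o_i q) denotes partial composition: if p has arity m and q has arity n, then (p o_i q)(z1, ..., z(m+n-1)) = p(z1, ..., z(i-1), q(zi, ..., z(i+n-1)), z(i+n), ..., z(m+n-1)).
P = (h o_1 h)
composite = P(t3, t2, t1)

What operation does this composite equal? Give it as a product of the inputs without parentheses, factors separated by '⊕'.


Associativity of h dissolves the nesting; only the t-input order survives.
h(t3, t2) reduces to t3 ⊕ t2
h(h(t3, t2), t1) reduces to t3 ⊕ t2 ⊕ t1

t3 ⊕ t2 ⊕ t1


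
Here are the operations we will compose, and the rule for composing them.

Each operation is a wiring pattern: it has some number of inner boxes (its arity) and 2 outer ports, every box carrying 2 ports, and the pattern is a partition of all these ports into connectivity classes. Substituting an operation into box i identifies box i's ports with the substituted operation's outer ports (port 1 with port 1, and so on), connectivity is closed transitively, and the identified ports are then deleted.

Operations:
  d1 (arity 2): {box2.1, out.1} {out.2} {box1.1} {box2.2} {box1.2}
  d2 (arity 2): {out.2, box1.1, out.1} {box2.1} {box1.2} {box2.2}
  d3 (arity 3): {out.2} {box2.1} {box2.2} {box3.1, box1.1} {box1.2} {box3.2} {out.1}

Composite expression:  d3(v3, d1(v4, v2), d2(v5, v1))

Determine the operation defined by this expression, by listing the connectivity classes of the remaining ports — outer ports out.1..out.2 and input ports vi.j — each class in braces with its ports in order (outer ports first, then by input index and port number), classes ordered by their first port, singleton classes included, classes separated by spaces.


After gluing at d3, chains via deleted ports link the v-ports.
stage d1: inputs (v4, v2), connectivity {out.1, v2.1} {out.2} {v2.2} {v4.1} {v4.2}, out.j its boundary
stage d2: inputs (v5, v1), connectivity {out.1, out.2, v5.1} {v1.1} {v1.2} {v5.2}, out.j its boundary
stage d3: inputs (v3, v4, v2, v5, v1), connectivity {out.1} {out.2} {v1.1} {v1.2} {v2.1} {v2.2} {v3.1, v5.1} {v3.2} {v4.1} {v4.2} {v5.2}, out.j its boundary

{out.1} {out.2} {v1.1} {v1.2} {v2.1} {v2.2} {v3.1, v5.1} {v3.2} {v4.1} {v4.2} {v5.2}


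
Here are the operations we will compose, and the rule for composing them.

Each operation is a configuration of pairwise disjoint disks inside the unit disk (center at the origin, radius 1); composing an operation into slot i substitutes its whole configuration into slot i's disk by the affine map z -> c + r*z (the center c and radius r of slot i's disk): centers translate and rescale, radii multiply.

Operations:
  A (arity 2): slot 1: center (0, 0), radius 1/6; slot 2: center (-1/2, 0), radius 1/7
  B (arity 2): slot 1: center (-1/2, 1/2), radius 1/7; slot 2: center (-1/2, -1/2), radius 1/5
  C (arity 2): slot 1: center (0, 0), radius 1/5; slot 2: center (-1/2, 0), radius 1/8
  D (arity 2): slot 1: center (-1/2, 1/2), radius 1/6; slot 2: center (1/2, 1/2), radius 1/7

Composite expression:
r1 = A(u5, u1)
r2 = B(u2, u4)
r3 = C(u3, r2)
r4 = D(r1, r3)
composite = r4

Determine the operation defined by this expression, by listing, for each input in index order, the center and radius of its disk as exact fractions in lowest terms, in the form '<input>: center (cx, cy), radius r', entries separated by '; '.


u1: center (-7/12, 1/2), radius 1/42; u2: center (47/112, 57/112), radius 1/392; u3: center (1/2, 1/2), radius 1/35; u4: center (47/112, 55/112), radius 1/280; u5: center (-1/2, 1/2), radius 1/36

Each u-disk chains the slot maps above it in D; radii multiply.
input u5: applying the 2 nested substitutions gives center (-1/2, 1/2), radius 1/36
input u1: applying the 2 nested substitutions gives center (-7/12, 1/2), radius 1/42
input u3: applying the 2 nested substitutions gives center (1/2, 1/2), radius 1/35
input u2: applying the 3 nested substitutions gives center (47/112, 57/112), radius 1/392
input u4: applying the 3 nested substitutions gives center (47/112, 55/112), radius 1/280


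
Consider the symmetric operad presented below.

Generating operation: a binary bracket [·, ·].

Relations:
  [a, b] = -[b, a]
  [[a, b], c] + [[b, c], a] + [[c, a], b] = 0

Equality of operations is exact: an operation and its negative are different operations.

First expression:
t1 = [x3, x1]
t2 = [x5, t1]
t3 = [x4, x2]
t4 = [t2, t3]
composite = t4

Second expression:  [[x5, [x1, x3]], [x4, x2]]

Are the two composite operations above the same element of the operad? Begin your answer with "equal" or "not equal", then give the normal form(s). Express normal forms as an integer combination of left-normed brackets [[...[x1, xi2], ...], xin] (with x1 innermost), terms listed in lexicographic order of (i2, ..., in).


not equal — first -[[[[x1, x3], x5], x2], x4] + [[[[x1, x3], x5], x4], x2], second [[[[x1, x3], x5], x2], x4] - [[[[x1, x3], x5], x4], x2]


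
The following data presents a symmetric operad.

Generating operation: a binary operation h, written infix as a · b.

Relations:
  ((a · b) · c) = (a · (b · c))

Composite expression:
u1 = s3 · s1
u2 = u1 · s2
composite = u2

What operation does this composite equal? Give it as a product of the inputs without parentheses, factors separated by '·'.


s3 · s1 · s2

Key point: h is associative — brackets drop, the s-order remains.
(s3 · s1) collapses to s3 · s1
((s3 · s1) · s2) collapses to s3 · s1 · s2


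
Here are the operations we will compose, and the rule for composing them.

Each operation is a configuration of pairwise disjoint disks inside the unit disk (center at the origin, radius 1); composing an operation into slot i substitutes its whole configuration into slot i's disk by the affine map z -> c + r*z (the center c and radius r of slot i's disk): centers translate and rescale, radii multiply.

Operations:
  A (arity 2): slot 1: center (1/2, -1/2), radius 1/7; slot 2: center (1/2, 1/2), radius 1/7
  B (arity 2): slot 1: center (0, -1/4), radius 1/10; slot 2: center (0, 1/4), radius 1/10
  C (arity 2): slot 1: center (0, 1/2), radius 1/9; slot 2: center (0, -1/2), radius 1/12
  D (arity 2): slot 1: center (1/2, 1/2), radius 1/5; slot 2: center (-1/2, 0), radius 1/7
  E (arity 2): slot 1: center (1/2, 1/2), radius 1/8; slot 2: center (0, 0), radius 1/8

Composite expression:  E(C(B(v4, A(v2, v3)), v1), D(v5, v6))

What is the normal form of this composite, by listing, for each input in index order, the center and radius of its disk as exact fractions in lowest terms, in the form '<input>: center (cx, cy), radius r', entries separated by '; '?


v1: center (1/2, 7/16), radius 1/96; v2: center (721/1440, 407/720), radius 1/5040; v3: center (721/1440, 17/30), radius 1/5040; v4: center (1/2, 161/288), radius 1/720; v5: center (1/16, 1/16), radius 1/40; v6: center (-1/16, 0), radius 1/56

Affine substitution under E: radii multiply and v-centers shift.
input v4: composing its 3 substitution steps yields center (1/2, 161/288), radius 1/720
input v2: composing its 4 substitution steps yields center (721/1440, 407/720), radius 1/5040
input v3: composing its 4 substitution steps yields center (721/1440, 17/30), radius 1/5040
input v1: composing its 2 substitution steps yields center (1/2, 7/16), radius 1/96
input v5: composing its 2 substitution steps yields center (1/16, 1/16), radius 1/40
input v6: composing its 2 substitution steps yields center (-1/16, 0), radius 1/56


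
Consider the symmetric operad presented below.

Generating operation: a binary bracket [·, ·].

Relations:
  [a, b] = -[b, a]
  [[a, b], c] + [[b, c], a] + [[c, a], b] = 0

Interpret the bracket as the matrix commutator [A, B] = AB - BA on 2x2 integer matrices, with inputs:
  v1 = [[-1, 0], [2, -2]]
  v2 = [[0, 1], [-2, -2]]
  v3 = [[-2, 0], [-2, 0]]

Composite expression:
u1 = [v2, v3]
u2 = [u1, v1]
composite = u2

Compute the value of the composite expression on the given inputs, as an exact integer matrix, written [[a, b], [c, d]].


[v2, v3] = [[-2, 2], [8, 2]]
[[v2, v3], v1] = [[4, -2], [16, -4]]

[[4, -2], [16, -4]]


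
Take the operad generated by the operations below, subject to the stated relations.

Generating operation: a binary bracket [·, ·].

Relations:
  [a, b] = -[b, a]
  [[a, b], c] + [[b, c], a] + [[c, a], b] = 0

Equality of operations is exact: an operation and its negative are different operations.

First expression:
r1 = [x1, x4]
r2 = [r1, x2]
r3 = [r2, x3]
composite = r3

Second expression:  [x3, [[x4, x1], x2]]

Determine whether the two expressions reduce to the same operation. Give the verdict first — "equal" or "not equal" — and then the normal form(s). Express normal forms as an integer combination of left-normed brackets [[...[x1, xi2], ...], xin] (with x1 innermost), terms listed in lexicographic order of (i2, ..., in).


equal; both compose to [[[x1, x4], x2], x3]


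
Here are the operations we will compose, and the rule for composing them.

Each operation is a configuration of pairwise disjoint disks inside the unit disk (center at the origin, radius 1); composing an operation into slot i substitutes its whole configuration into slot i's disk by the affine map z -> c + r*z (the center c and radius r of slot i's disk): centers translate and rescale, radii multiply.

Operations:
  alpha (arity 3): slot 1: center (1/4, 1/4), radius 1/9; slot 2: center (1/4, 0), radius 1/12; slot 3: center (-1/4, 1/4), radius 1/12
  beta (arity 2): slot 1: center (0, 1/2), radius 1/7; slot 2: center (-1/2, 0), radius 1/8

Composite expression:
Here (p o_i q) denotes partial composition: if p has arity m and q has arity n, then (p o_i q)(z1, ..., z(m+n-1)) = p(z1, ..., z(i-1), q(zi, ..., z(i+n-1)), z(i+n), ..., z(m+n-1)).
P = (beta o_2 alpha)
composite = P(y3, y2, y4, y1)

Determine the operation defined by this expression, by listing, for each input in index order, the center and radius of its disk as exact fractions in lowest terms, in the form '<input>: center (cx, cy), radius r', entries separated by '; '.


y1: center (-17/32, 1/32), radius 1/96; y2: center (-15/32, 1/32), radius 1/72; y3: center (0, 1/2), radius 1/7; y4: center (-15/32, 0), radius 1/96

Affine substitution under beta: radii multiply and y-centers shift.
tracing y3 down its 1-map path: center (0, 1/2), radius 1/7
tracing y2 down its 2-map path: center (-15/32, 1/32), radius 1/72
tracing y4 down its 2-map path: center (-15/32, 0), radius 1/96
tracing y1 down its 2-map path: center (-17/32, 1/32), radius 1/96


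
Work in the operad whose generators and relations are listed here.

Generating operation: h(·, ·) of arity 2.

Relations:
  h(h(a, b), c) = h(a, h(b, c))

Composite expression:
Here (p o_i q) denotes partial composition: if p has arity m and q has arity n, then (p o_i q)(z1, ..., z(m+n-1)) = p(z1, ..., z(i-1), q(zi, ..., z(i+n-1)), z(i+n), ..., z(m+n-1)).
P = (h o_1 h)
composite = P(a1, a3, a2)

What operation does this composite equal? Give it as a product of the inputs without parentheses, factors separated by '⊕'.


a1 ⊕ a3 ⊕ a2

Associativity of h dissolves the nesting; only the a-input order survives.
h(a1, a3) collapses to a1 ⊕ a3
h(h(a1, a3), a2) collapses to a1 ⊕ a3 ⊕ a2


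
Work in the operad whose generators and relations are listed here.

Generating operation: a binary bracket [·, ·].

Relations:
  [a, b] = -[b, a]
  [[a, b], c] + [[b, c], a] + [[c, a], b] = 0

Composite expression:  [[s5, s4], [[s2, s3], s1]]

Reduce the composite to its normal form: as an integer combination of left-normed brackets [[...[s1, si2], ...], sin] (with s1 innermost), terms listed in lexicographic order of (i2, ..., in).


Expand each bracket as ab - ba; the s1-initial words give the coefficients.
Composite bracket: [[s5, s4], [[s2, s3], s1]]
Full expansion: 16 signed words from ab - ba (2^4 = 16).
Coefficients come from the s1-initial words:
  word s1s2s3s4s5 has sign -1, contributing -[[[[s1, s2], s3], s4], s5]
  word s1s2s3s5s4 has sign +1, contributing +[[[[s1, s2], s3], s5], s4]
  word s1s3s2s4s5 has sign +1, contributing +[[[[s1, s3], s2], s4], s5]
  word s1s3s2s5s4 has sign -1, contributing -[[[[s1, s3], s2], s5], s4]

-[[[[s1, s2], s3], s4], s5] + [[[[s1, s2], s3], s5], s4] + [[[[s1, s3], s2], s4], s5] - [[[[s1, s3], s2], s5], s4]


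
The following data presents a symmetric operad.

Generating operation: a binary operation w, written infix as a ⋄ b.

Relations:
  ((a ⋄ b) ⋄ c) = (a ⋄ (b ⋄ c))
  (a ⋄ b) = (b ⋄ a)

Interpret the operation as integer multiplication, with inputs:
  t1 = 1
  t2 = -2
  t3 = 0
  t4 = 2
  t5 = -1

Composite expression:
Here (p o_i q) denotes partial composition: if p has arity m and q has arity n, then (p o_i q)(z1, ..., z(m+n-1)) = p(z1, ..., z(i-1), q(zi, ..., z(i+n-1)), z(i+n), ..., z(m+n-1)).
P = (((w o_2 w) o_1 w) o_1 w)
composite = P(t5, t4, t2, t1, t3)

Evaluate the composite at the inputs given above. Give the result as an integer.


0

(t5 ⋄ t4) = -2
((t5 ⋄ t4) ⋄ t2) = 4
(t1 ⋄ t3) = 0
(((t5 ⋄ t4) ⋄ t2) ⋄ (t1 ⋄ t3)) = 0


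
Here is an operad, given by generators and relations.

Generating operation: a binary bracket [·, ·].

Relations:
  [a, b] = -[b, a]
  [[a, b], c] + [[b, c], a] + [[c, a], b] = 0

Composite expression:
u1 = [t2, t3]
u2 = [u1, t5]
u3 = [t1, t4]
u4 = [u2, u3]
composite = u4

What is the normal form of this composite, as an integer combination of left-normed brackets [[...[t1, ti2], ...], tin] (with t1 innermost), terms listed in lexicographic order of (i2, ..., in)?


-[[[[t1, t4], t2], t3], t5] + [[[[t1, t4], t3], t2], t5] + [[[[t1, t4], t5], t2], t3] - [[[[t1, t4], t5], t3], t2]

Expand each bracket as ab - ba; the t1-initial words give the coefficients.
Composite bracket: [[[t2, t3], t5], [t1, t4]]
Each bracket splits as ab - ba, giving 16 signed words (2^4 = 16).
Only words starting with t1 matter:
  t1t4t2t3t5 (sign -1) contributes -[[[[t1, t4], t2], t3], t5]
  t1t4t3t2t5 (sign +1) contributes +[[[[t1, t4], t3], t2], t5]
  t1t4t5t2t3 (sign +1) contributes +[[[[t1, t4], t5], t2], t3]
  t1t4t5t3t2 (sign -1) contributes -[[[[t1, t4], t5], t3], t2]


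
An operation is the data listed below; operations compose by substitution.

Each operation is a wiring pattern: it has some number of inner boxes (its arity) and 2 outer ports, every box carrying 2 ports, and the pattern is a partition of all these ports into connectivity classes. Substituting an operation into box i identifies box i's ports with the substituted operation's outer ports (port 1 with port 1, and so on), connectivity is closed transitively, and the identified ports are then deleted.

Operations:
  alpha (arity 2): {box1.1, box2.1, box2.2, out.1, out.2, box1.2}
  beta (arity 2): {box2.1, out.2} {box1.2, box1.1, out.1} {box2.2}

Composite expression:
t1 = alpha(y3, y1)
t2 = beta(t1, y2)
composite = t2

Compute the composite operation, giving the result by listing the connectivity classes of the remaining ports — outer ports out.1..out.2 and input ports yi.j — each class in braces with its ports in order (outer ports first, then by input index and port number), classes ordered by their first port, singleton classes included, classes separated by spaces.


{out.1, y1.1, y1.2, y3.1, y3.2} {out.2, y2.1} {y2.2}


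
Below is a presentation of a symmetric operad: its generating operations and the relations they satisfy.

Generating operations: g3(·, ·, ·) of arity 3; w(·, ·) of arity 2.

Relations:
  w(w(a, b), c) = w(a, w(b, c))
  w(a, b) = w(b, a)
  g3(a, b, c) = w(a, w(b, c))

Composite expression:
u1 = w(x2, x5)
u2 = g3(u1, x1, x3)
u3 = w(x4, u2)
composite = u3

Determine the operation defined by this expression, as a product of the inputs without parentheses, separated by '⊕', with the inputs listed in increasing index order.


Both nesting and order wash out for w; what remains is which x's occur.
w(x2, x5) collapses to x2 ⊕ x5
g3(w(x2, x5), x1, x3) collapses to x2 ⊕ x5 ⊕ x1 ⊕ x3
w(x4, g3(w(x2, x5), x1, x3)) collapses to x4 ⊕ x2 ⊕ x5 ⊕ x1 ⊕ x3
putting the inputs in ascending order: x1 ⊕ x2 ⊕ x3 ⊕ x4 ⊕ x5

x1 ⊕ x2 ⊕ x3 ⊕ x4 ⊕ x5


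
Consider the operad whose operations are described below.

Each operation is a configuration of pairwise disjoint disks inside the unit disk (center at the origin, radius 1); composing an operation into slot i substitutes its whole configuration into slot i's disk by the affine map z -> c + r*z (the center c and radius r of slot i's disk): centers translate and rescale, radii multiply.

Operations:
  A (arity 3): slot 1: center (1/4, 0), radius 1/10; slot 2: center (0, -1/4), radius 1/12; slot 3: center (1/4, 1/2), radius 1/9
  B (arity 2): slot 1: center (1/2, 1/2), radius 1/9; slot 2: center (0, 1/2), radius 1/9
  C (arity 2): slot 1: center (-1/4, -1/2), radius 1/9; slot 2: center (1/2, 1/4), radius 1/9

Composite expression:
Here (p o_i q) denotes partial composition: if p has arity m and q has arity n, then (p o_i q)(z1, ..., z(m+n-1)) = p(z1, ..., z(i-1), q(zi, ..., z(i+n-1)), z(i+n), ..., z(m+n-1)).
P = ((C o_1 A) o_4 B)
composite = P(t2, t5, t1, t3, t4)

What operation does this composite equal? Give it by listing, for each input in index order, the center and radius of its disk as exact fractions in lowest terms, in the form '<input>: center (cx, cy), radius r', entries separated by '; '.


t1: center (-2/9, -4/9), radius 1/81; t2: center (-2/9, -1/2), radius 1/90; t3: center (5/9, 11/36), radius 1/81; t4: center (1/2, 11/36), radius 1/81; t5: center (-1/4, -19/36), radius 1/108


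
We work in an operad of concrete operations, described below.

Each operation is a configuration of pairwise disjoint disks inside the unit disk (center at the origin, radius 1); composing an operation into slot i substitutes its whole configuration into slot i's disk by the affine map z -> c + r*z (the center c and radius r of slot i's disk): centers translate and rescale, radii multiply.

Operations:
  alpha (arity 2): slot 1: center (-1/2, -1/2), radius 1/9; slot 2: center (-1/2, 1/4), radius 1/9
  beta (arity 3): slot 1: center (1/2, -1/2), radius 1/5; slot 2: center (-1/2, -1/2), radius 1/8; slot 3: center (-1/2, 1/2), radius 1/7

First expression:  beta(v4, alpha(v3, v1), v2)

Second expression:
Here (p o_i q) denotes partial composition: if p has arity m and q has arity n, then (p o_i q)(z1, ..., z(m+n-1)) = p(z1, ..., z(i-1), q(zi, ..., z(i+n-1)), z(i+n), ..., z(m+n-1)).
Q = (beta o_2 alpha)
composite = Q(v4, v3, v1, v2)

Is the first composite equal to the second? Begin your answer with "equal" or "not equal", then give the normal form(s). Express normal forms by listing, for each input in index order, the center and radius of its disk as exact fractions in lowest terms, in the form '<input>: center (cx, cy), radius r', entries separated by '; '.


equal; both compose to v1: center (-9/16, -15/32), radius 1/72; v2: center (-1/2, 1/2), radius 1/7; v3: center (-9/16, -9/16), radius 1/72; v4: center (1/2, -1/2), radius 1/5

The first expression reduces to v1: center (-9/16, -15/32), radius 1/72; v2: center (-1/2, 1/2), radius 1/7; v3: center (-9/16, -9/16), radius 1/72; v4: center (1/2, -1/2), radius 1/5
The second expression reduces to v1: center (-9/16, -15/32), radius 1/72; v2: center (-1/2, 1/2), radius 1/7; v3: center (-9/16, -9/16), radius 1/72; v4: center (1/2, -1/2), radius 1/5
Identical normal forms: equal.


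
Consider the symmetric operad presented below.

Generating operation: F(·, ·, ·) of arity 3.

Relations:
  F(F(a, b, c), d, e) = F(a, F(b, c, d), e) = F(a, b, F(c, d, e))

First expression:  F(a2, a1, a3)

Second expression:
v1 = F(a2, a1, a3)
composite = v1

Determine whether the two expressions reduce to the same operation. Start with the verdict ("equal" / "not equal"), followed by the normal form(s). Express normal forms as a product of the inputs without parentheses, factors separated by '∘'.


equal — both sides give a2 ∘ a1 ∘ a3


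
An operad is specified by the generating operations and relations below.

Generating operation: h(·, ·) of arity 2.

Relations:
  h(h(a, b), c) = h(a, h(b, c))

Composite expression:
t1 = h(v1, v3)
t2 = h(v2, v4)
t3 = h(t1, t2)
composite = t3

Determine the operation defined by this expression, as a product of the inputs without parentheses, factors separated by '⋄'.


v1 ⋄ v3 ⋄ v2 ⋄ v4

Associativity of h dissolves the nesting; only the v-input order survives.
h(v1, v3) collapses to v1 ⋄ v3
h(v2, v4) collapses to v2 ⋄ v4
h(h(v1, v3), h(v2, v4)) collapses to v1 ⋄ v3 ⋄ v2 ⋄ v4


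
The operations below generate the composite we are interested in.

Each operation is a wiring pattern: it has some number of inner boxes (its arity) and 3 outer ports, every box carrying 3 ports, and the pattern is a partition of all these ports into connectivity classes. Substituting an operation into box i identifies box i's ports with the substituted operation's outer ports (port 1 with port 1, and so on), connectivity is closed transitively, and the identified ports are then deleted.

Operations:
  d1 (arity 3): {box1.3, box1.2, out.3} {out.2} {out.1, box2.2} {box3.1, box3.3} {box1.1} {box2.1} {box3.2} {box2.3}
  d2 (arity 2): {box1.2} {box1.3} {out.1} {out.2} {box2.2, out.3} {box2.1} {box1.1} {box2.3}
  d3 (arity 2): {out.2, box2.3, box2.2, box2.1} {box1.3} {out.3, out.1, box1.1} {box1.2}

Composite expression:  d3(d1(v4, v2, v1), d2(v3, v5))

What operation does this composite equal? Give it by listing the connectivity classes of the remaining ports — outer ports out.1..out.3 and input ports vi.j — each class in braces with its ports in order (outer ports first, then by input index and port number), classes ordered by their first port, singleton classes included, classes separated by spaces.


{out.1, out.3, v2.2} {out.2, v5.2} {v1.1, v1.3} {v1.2} {v2.1} {v2.3} {v3.1} {v3.2} {v3.3} {v4.1} {v4.2, v4.3} {v5.1} {v5.3}

After gluing at d3, chains via deleted ports link the v-ports.
the subtree at d1 composes to {out.1, v2.2} {out.2} {out.3, v4.2, v4.3} {v1.1, v1.3} {v1.2} {v2.1} {v2.3} {v4.1} on (v4, v2, v1); out.j = own outer ports
the subtree at d2 composes to {out.1} {out.2} {out.3, v5.2} {v3.1} {v3.2} {v3.3} {v5.1} {v5.3} on (v3, v5); out.j = own outer ports
the subtree at d3 composes to {out.1, out.3, v2.2} {out.2, v5.2} {v1.1, v1.3} {v1.2} {v2.1} {v2.3} {v3.1} {v3.2} {v3.3} {v4.1} {v4.2, v4.3} {v5.1} {v5.3} on (v4, v2, v1, v3, v5); out.j = own outer ports


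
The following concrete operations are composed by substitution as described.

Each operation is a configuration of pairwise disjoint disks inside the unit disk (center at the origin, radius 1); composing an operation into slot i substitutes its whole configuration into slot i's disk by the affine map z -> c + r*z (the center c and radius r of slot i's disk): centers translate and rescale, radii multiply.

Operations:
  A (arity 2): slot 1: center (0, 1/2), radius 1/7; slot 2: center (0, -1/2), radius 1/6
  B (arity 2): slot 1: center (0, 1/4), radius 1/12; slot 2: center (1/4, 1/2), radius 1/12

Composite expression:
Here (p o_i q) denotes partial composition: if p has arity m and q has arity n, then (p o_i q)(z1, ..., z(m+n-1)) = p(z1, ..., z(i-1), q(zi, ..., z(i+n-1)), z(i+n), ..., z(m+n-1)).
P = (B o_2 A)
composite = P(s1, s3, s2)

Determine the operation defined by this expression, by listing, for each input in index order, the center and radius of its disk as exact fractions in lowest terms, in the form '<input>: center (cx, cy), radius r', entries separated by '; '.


Follow each s-input down from B: c' goes to c + r*c', radius to r*r'.
s1 passes through 1 substitution, ending at center (0, 1/4), radius 1/12
s3 passes through 2 substitutions, ending at center (1/4, 13/24), radius 1/84
s2 passes through 2 substitutions, ending at center (1/4, 11/24), radius 1/72

s1: center (0, 1/4), radius 1/12; s2: center (1/4, 11/24), radius 1/72; s3: center (1/4, 13/24), radius 1/84


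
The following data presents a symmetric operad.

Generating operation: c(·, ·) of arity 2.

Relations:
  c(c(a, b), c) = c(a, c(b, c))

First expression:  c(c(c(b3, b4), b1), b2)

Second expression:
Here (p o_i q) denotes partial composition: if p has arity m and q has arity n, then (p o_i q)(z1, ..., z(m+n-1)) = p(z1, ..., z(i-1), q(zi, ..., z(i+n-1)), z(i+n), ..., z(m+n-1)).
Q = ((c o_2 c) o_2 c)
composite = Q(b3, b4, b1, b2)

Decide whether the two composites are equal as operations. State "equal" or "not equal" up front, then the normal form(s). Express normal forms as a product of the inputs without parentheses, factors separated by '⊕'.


The first expression reduces to b3 ⊕ b4 ⊕ b1 ⊕ b2
The second expression reduces to b3 ⊕ b4 ⊕ b1 ⊕ b2
One common form — equal.

equal; the common form is b3 ⊕ b4 ⊕ b1 ⊕ b2


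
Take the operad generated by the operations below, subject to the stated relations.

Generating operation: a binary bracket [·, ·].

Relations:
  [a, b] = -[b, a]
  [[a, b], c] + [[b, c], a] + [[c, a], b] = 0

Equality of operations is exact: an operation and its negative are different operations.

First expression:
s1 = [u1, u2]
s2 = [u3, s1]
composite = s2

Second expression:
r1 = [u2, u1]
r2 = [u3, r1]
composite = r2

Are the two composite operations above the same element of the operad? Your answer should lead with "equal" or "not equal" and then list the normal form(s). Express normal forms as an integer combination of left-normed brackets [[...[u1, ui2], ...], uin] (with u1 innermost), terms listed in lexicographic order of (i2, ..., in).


not equal — first -[[u1, u2], u3], second [[u1, u2], u3]

In normal form, the first expression is -[[u1, u2], u3]
In normal form, the second expression is [[u1, u2], u3]
Distinct normal forms: not equal.


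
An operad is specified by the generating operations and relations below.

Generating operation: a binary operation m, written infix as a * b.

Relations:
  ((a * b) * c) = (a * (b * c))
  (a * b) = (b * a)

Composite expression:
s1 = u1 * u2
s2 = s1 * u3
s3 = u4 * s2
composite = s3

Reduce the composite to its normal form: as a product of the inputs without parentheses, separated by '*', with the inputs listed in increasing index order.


u1 * u2 * u3 * u4

With m associative and commutative, the u-input set is all that matters.
(u1 * u2) linearizes to u1 * u2
((u1 * u2) * u3) linearizes to u1 * u2 * u3
(u4 * ((u1 * u2) * u3)) linearizes to u4 * u1 * u2 * u3
rearranged into index order: u1 * u2 * u3 * u4


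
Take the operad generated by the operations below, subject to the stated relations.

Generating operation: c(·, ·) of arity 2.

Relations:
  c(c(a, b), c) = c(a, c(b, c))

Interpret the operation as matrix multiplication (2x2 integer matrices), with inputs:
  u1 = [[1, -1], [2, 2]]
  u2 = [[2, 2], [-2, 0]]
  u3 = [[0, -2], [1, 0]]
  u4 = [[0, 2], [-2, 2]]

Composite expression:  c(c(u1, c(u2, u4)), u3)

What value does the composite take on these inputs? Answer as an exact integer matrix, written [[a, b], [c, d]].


c(u2, u4) = [[-4, 8], [0, -4]]
c(u1, c(u2, u4)) = [[-4, 12], [-8, 8]]
c(c(u1, c(u2, u4)), u3) = [[12, 8], [8, 16]]

[[12, 8], [8, 16]]


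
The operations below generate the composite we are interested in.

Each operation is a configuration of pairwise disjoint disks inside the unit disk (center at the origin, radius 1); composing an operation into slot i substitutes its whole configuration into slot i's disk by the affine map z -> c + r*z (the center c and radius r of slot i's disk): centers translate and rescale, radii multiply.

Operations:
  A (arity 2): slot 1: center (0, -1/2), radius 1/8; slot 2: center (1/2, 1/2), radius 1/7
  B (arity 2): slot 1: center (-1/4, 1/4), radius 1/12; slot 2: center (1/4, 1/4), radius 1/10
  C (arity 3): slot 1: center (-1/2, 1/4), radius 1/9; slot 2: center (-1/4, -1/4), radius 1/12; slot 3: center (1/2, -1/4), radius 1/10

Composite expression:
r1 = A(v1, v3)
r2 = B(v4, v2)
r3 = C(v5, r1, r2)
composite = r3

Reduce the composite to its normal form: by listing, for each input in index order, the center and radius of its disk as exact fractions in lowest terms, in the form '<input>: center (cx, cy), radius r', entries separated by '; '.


Affine substitution under C: radii multiply and v-centers shift.
tracing v5 down its 1-map path: center (-1/2, 1/4), radius 1/9
tracing v1 down its 2-map path: center (-1/4, -7/24), radius 1/96
tracing v3 down its 2-map path: center (-5/24, -5/24), radius 1/84
tracing v4 down its 2-map path: center (19/40, -9/40), radius 1/120
tracing v2 down its 2-map path: center (21/40, -9/40), radius 1/100

v1: center (-1/4, -7/24), radius 1/96; v2: center (21/40, -9/40), radius 1/100; v3: center (-5/24, -5/24), radius 1/84; v4: center (19/40, -9/40), radius 1/120; v5: center (-1/2, 1/4), radius 1/9


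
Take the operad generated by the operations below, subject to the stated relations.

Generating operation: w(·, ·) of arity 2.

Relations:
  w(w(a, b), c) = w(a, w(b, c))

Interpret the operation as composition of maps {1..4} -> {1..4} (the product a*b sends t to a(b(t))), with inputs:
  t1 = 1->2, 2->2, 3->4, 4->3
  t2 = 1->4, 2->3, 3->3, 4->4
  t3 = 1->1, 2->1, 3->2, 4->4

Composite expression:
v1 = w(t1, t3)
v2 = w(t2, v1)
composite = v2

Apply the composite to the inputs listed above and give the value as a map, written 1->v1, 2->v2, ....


1->3, 2->3, 3->3, 4->3

w(t1, t3) = 1->2, 2->2, 3->2, 4->3
w(t2, w(t1, t3)) = 1->3, 2->3, 3->3, 4->3


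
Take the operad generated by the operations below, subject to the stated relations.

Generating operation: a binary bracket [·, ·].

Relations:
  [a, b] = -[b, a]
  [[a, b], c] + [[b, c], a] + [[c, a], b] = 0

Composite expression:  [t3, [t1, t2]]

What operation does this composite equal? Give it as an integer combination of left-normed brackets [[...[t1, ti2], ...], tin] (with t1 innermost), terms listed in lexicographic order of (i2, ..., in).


-[[t1, t2], t3]

Antisymmetry and Jacobi reduce to t1-anchored left-normed brackets.
Composite bracket: [t3, [t1, t2]]
Full expansion: 4 signed words from ab - ba (2^2 = 4).
Words beginning with t1 determine it all:
  the word t1t2t3 carries sign -1 and contributes -[[t1, t2], t3]


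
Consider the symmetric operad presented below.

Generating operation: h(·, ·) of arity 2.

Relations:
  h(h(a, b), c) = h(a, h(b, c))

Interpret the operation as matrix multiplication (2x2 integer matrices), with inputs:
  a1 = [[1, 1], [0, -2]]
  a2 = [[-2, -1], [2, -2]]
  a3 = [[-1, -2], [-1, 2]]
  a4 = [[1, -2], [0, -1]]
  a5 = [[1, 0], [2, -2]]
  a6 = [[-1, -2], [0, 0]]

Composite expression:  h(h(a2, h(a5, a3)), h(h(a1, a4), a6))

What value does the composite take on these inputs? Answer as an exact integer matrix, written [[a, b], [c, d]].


h(a5, a3) = [[-1, -2], [0, -8]]
h(a2, h(a5, a3)) = [[2, 12], [-2, 12]]
h(a1, a4) = [[1, -3], [0, 2]]
h(h(a1, a4), a6) = [[-1, -2], [0, 0]]
h(h(a2, h(a5, a3)), h(h(a1, a4), a6)) = [[-2, -4], [2, 4]]

[[-2, -4], [2, 4]]


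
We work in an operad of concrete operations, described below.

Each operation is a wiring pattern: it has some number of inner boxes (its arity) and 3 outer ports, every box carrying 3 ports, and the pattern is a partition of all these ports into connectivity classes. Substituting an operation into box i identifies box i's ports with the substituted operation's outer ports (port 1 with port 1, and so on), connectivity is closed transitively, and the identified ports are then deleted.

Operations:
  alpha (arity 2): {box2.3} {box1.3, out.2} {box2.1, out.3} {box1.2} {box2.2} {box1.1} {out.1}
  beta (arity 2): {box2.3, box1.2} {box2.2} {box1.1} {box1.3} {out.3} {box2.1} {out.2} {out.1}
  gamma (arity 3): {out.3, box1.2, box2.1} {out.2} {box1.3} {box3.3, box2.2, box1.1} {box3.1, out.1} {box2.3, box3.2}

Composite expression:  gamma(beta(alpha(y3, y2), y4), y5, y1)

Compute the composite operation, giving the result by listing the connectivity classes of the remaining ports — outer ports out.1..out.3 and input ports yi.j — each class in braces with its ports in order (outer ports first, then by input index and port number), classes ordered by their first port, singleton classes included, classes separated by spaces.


{out.1, y1.1} {out.2} {out.3, y5.1} {y1.2, y5.3} {y1.3, y5.2} {y2.1} {y2.2} {y2.3} {y3.1} {y3.2} {y3.3, y4.3} {y4.1} {y4.2}

Two ports join when wires chain via gamma-identified ports.
stage alpha: inputs (y3, y2), connectivity {out.1} {out.2, y3.3} {out.3, y2.1} {y2.2} {y2.3} {y3.1} {y3.2}, out.j its boundary
stage beta: inputs (y3, y2, y4), connectivity {out.1} {out.2} {out.3} {y2.1} {y2.2} {y2.3} {y3.1} {y3.2} {y3.3, y4.3} {y4.1} {y4.2}, out.j its boundary
stage gamma: inputs (y3, y2, y4, y5, y1), connectivity {out.1, y1.1} {out.2} {out.3, y5.1} {y1.2, y5.3} {y1.3, y5.2} {y2.1} {y2.2} {y2.3} {y3.1} {y3.2} {y3.3, y4.3} {y4.1} {y4.2}, out.j its boundary


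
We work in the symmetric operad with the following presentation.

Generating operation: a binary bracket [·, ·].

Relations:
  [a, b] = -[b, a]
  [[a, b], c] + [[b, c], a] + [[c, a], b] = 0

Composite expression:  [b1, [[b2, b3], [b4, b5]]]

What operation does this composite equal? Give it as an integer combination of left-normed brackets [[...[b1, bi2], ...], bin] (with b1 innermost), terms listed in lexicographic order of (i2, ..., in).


[[[[b1, b2], b3], b4], b5] - [[[[b1, b2], b3], b5], b4] - [[[[b1, b3], b2], b4], b5] + [[[[b1, b3], b2], b5], b4] - [[[[b1, b4], b5], b2], b3] + [[[[b1, b4], b5], b3], b2] + [[[[b1, b5], b4], b2], b3] - [[[[b1, b5], b4], b3], b2]

Skip Jacobi rewriting: expand, keep b1-initial words, read off terms.
Composite bracket: [b1, [[b2, b3], [b4, b5]]]
Full expansion: 16 signed words from ab - ba (2^4 = 16).
Only words starting with b1 matter:
  word b1b2b3b4b5 has sign +1, contributing +[[[[b1, b2], b3], b4], b5]
  word b1b2b3b5b4 has sign -1, contributing -[[[[b1, b2], b3], b5], b4]
  word b1b3b2b4b5 has sign -1, contributing -[[[[b1, b3], b2], b4], b5]
  word b1b3b2b5b4 has sign +1, contributing +[[[[b1, b3], b2], b5], b4]
  word b1b4b5b2b3 has sign -1, contributing -[[[[b1, b4], b5], b2], b3]
  word b1b4b5b3b2 has sign +1, contributing +[[[[b1, b4], b5], b3], b2]
  word b1b5b4b2b3 has sign +1, contributing +[[[[b1, b5], b4], b2], b3]
  word b1b5b4b3b2 has sign -1, contributing -[[[[b1, b5], b4], b3], b2]


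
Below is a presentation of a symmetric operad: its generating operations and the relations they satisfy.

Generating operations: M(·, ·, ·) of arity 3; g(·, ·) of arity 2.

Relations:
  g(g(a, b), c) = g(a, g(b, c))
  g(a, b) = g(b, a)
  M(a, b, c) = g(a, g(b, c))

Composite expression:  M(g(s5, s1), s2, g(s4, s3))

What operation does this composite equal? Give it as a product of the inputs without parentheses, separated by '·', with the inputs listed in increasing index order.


s1 · s2 · s3 · s4 · s5

Any arrangement under M is one operation, so sort the s-inputs.
g(s5, s1) unparenthesizes to s5 · s1
g(s4, s3) unparenthesizes to s4 · s3
M(g(s5, s1), s2, g(s4, s3)) unparenthesizes to s5 · s1 · s2 · s4 · s3
putting the inputs in ascending order: s1 · s2 · s3 · s4 · s5


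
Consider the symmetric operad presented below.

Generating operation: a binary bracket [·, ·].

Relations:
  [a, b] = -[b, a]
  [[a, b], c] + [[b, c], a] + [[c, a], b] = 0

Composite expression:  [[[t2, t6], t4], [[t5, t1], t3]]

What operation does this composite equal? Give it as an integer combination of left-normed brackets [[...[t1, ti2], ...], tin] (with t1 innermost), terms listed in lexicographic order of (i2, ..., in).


[[[[[t1, t5], t3], t2], t6], t4] - [[[[[t1, t5], t3], t4], t2], t6] + [[[[[t1, t5], t3], t4], t6], t2] - [[[[[t1, t5], t3], t6], t2], t4]

Skip Jacobi rewriting: expand, keep t1-initial words, read off terms.
Composite bracket: [[[t2, t6], t4], [[t5, t1], t3]]
Expanding via [a, b] = ab - ba: 32 signed words (2^5 = 32).
Only words starting with t1 matter:
  the word t1t5t3t2t6t4 carries sign +1 and contributes +[[[[[t1, t5], t3], t2], t6], t4]
  the word t1t5t3t4t2t6 carries sign -1 and contributes -[[[[[t1, t5], t3], t4], t2], t6]
  the word t1t5t3t4t6t2 carries sign +1 and contributes +[[[[[t1, t5], t3], t4], t6], t2]
  the word t1t5t3t6t2t4 carries sign -1 and contributes -[[[[[t1, t5], t3], t6], t2], t4]


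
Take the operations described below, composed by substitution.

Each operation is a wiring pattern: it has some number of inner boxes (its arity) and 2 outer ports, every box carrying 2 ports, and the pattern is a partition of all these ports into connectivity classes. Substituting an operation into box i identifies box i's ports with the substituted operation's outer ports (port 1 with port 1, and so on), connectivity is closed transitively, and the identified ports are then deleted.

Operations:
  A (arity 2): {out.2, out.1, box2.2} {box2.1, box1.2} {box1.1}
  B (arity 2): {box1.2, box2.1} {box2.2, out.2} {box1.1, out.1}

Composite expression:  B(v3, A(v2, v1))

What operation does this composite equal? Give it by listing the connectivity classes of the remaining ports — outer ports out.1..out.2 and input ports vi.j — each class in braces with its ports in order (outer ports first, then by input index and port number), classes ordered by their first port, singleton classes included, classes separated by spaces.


{out.1, v3.1} {out.2, v1.2, v3.2} {v1.1, v2.2} {v2.1}

Treat the ports identified at B as solder joints: merge, then drop.
stage A: inputs (v2, v1), connectivity {out.1, out.2, v1.2} {v1.1, v2.2} {v2.1}, out.j its boundary
stage B: inputs (v3, v2, v1), connectivity {out.1, v3.1} {out.2, v1.2, v3.2} {v1.1, v2.2} {v2.1}, out.j its boundary


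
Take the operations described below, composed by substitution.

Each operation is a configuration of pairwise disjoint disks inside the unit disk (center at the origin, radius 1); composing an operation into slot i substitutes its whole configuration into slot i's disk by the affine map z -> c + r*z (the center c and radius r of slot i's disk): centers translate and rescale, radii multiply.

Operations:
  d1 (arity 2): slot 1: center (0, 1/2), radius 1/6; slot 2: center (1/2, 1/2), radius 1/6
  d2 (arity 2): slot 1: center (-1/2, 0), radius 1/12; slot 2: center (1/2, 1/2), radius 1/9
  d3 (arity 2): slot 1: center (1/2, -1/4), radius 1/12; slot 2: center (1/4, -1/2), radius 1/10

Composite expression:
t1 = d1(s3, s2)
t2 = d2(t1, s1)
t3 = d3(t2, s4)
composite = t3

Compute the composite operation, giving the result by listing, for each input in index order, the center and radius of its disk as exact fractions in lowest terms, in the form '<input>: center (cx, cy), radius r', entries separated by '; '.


s1: center (13/24, -5/24), radius 1/108; s2: center (133/288, -71/288), radius 1/864; s3: center (11/24, -71/288), radius 1/864; s4: center (1/4, -1/2), radius 1/10

Nesting under d3 composes maps z -> c + r*z down each s-path.
for s3, the 3-step affine chain lands on center (11/24, -71/288), radius 1/864
for s2, the 3-step affine chain lands on center (133/288, -71/288), radius 1/864
for s1, the 2-step affine chain lands on center (13/24, -5/24), radius 1/108
for s4, the 1-step affine chain lands on center (1/4, -1/2), radius 1/10
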